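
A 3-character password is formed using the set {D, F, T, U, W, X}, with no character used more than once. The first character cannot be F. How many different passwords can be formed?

The first character has 6−1 = 5 choices (anything except F).
The remaining 2 characters are filled from the other 5 symbols without repetition: 5 × 4 = 20.
Total: 5 × 20 = 100.

100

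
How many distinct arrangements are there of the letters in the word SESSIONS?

SESSIONS has 8 letters with S appearing 4 times.
The number of distinct arrangements is 8!/(4!) = 40320/24 = 1680.

1680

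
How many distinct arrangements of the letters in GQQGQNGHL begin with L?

With the first slot taken by L, it remains to arrange the other 8 letters (GQQGQNGH).
Those 8 letters have G appearing 3 times and Q appearing 3 times, giving (8)!/(3!·3!) = 1120.

1120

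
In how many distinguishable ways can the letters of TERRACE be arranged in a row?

The 7 letters of TERRACE have repeats: E appearing twice and R appearing twice.
So there are 7! / (2!·2!) = 1260 distinguishable arrangements.

1260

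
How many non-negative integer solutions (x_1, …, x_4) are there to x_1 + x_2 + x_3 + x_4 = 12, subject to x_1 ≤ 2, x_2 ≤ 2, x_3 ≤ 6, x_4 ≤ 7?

36

Without the upper bounds there are C(15,3) = 455 ways to split 12 among 4 variables.
Subtract solutions that violate a single cap (substitute x_i' = x_i − (cap_i+1)): x_1 ≥ 3 gives C(12,3) = 220; x_2 ≥ 3 gives C(12,3) = 220; x_3 ≥ 7 gives C(8,3) = 56; x_4 ≥ 8 gives C(7,3) = 35. Together 531.
Add back pairs where two caps are both exceeded: 84 + 10 + 4 + 10 + 4 + 0 = 112.
By inclusion–exclusion the count is 455 − 531 + 112 = 36.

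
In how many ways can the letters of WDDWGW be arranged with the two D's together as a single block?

Treat the 2 copies of D as a single block. The multiset to arrange is then {DD, G, W, W, W}, 5 items in all.
That gives (5)!/(3!) = 20 arrangements.

20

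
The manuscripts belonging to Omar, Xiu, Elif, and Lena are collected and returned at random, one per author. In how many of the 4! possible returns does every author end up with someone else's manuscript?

9

This is the derangement count D_4: permutations of 4 items with no fixed point.
By inclusion–exclusion this is Σ_{j=0}^{4} (−1)^j C(4,j)·(4−j)!.
Computing: 24 − 24 + 12 − 4 + 1 = 9.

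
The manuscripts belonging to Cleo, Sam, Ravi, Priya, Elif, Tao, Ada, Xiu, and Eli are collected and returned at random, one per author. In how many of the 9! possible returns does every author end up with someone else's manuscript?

133496

Let Aᵢ be the assignments in which author i gets their own manuscript. We want the size of the complement of A₁∪…∪A_9.
By inclusion–exclusion this is Σ_{j=0}^{9} (−1)^j C(9,j)·(9−j)!.
Computing: 362880 − 362880 + 181440 − 60480 + 15120 − 3024 + 504 − 72 + 9 − 1 = 133496.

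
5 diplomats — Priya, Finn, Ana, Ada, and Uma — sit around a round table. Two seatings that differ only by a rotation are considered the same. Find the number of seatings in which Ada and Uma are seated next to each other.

Treat {Ada, Uma} as one unit (2 internal orders) and seat the resulting 4 units around the table: (3)! circular arrangements.
So 2 × (3)! = 2 × 6 = 12.

12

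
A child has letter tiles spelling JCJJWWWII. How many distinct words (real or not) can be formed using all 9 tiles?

5040

Letter multiplicities in JCJJWWWII: C×1, I×2, J×3, W×3.
Dividing 9! = 362880 by 3!·3!·2! = 72 for the repeated letters gives 5040.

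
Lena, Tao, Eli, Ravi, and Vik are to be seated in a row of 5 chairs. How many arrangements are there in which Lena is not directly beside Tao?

Of the 5! = 120 arrangements, those with Lena and Tao adjacent number 2 × 4! = 48 (treat the pair as a block with 2 internal orders).
Complementary counting: 120 − 48 = 72.

72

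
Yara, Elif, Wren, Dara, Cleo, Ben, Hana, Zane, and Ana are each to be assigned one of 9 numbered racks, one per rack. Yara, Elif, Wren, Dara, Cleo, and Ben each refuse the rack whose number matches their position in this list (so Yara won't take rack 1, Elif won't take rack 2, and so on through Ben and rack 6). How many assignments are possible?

Let Aᵢ (for 1 ≤ i ≤ 6) be the placements that put person i in their forbidden rack. Any j of these fix j positions, leaving (9−j)! ways to fill the rest, and there are C(6,j) ways to pick which j.
By inclusion–exclusion, the number of valid placements is Σ_{j=0}^{6} (−1)^j C(6,j)·(9−j)!.
Computing: 362880 − 241920 + 75600 − 14400 + 1800 − 144 + 6 = 183822.

183822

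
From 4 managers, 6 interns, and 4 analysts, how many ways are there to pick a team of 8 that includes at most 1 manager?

525

Split by how many managers are chosen (0 through 1).
Sum: C(4,0)·C(10,8) + C(4,1)·C(10,7) = 45 + 480 = 525.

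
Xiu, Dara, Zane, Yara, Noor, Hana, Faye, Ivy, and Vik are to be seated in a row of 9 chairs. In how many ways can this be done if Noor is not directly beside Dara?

282240

There are 9! = 362880 arrangements in all. If Noor and Dara are adjacent, merging them into one block gives 2·(8)! = 80640 arrangements.
Complementary counting: 362880 − 80640 = 282240.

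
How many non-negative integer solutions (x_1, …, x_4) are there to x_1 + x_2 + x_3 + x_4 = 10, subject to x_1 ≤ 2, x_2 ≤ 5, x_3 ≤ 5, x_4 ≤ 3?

Without the upper bounds there are C(13,3) = 286 ways to split 10 among 4 variables.
Subtract solutions that violate a single cap (substitute x_i' = x_i − (cap_i+1)): x_1 ≥ 3 gives C(10,3) = 120; x_2 ≥ 6 gives C(7,3) = 35; x_3 ≥ 6 gives C(7,3) = 35; x_4 ≥ 4 gives C(9,3) = 84. Together 274.
Add back pairs where two caps are both exceeded: 4 + 4 + 20 + 0 + 1 + 1 = 30.
By inclusion–exclusion the count is 286 − 274 + 30 = 42.

42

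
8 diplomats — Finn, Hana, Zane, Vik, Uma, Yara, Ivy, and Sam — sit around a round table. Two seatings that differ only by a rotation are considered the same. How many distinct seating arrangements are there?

5040

Around a circle, 8 distinct people have 8!/8 = (7)! = 5040 rotationally distinct seatings.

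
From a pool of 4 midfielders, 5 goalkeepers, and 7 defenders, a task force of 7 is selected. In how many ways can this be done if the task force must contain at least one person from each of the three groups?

10283

Total 7-person selections from all 16: C(16,7) = 11440.
Selections missing a whole group: no midfielders → C(12,7) = 792; no goalkeepers → C(11,7) = 330; no defenders → C(9,7) = 36.
Add back selections omitting two groups (i.e. drawn from a single group): C(4,7) + C(5,7) + C(7,7) = 1.
By inclusion–exclusion: 11440 − 1158 + 1 = 10283.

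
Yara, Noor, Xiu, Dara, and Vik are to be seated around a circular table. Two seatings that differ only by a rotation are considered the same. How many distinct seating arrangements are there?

Around a circle, 5 distinct people have 5!/5 = (4)! = 24 rotationally distinct seatings.

24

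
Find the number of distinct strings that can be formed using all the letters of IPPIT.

IPPIT has 5 letters with I appearing twice and P appearing twice.
So there are 5! / (2!·2!) = 30 distinguishable arrangements.

30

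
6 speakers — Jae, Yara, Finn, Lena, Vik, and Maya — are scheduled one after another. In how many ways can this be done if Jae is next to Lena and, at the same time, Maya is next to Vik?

Treat {Jae,Lena} as one block (2 orders) and {Maya,Vik} as another (2 orders).
That leaves 4 units to arrange: 2 × 2 × 4! = 4 × 24 = 96.

96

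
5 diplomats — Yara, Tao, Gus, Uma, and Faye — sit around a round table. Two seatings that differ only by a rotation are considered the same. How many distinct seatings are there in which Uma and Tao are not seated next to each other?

Without the restriction there are (4)! = 24 seatings.
Seatings with Uma beside Tao: treat them as a block with 2 internal orders, giving 2 × (3)! = 12.
Subtracting, 24 − 12 = 12.

12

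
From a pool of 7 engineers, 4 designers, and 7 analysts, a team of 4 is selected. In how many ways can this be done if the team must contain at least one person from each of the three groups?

Unrestricted: C(18,4) = 3060 ways to pick any 4 of the 18.
Selections missing a whole group: no engineers → C(11,4) = 330; no designers → C(14,4) = 1001; no analysts → C(11,4) = 330.
Add back selections omitting two groups (i.e. drawn from a single group): C(7,4) + C(4,4) + C(7,4) = 71.
By inclusion–exclusion: 3060 − 1661 + 71 = 1470.

1470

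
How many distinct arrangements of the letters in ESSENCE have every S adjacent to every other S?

Treat the 2 copies of S as a single block. The multiset to arrange is then {SS, C, E, E, E, N}, 6 items in all.
That gives (6)!/(3!) = 120 arrangements.

120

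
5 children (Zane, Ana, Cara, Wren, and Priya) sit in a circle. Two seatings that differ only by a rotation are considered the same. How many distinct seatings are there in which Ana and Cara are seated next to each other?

Treat {Ana, Cara} as one unit (2 internal orders) and seat the resulting 4 units around the table: (3)! circular arrangements.
So 2 × (3)! = 2 × 6 = 12.

12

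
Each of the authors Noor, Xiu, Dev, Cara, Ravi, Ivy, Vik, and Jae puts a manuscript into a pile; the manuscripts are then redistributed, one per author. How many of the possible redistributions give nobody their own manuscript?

14833

Count assignments avoiding every fixed point. For any j of the 8 authors fixed to their own manuscript, the other 8−j can be arranged in (8−j)! ways.
By inclusion–exclusion this is Σ_{j=0}^{8} (−1)^j C(8,j)·(8−j)!.
Computing: 40320 − 40320 + 20160 − 6720 + 1680 − 336 + 56 − 8 + 1 = 14833.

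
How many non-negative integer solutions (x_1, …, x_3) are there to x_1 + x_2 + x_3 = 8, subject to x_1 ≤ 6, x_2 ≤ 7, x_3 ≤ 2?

By stars and bars, unrestricted non-negative solutions to x_1+…+x_3 = 8 number C(8+2,2) = 45.
Subtract solutions that violate a single cap (substitute x_i' = x_i − (cap_i+1)): x_1 ≥ 7 gives C(3,2) = 3; x_2 ≥ 8 gives C(2,2) = 1; x_3 ≥ 3 gives C(7,2) = 21. Together 25.
No two caps can be exceeded simultaneously, so the pair terms are all 0.
By inclusion–exclusion the count is 45 − 25 + 0 = 20.

20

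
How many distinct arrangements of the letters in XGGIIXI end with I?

90

Fix I in the last position and arrange the remaining 6 letters.
Those 6 letters have G appearing twice, I appearing twice, and X appearing twice, giving (6)!/(2!·2!·2!) = 90.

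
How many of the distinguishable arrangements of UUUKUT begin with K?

5

Fix K in the first position and arrange the remaining 5 letters.
Those 5 letters have U appearing 4 times, giving (5)!/(4!) = 5.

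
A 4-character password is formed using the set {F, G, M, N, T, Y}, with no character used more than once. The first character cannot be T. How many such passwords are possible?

300

The first character has 6−1 = 5 choices (anything except T).
The remaining 3 characters are filled from the other 5 symbols without repetition: 5 × 4 × 3 = 60.
Total: 5 × 60 = 300.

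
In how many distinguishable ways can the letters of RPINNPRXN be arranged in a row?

15120

Letter multiplicities in RPINNPRXN: I×1, N×3, P×2, R×2, X×1.
So there are 9! / (3!·2!·2!) = 15120 distinguishable arrangements.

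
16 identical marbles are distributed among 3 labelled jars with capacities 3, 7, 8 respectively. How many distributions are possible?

6

Ignoring the caps, the number of non-negative solutions to x_1+…+x_3 = 16 is C(18,2) = 153.
Subtract solutions that violate a single cap (substitute x_i' = x_i − (cap_i+1)): x_1 ≥ 4 gives C(14,2) = 91; x_2 ≥ 8 gives C(10,2) = 45; x_3 ≥ 9 gives C(9,2) = 36. Together 172.
Add back pairs where two caps are both exceeded: 15 + 10 + 0 = 25.
By inclusion–exclusion the count is 153 − 172 + 25 = 6.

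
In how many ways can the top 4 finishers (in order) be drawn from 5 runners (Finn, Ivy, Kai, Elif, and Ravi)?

There are 5 choices for 1st place, 4 for 2nd, and so on down to 2 for position 4.
That gives 5 × 4 × 3 × 2 = 120.

120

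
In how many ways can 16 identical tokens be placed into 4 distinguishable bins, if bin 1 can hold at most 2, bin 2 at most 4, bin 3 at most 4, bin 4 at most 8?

Without the upper bounds there are C(19,3) = 969 ways to split 16 among 4 bins.
Subtract solutions that violate a single cap (substitute x_i' = x_i − (cap_i+1)): x_1 ≥ 3 gives C(16,3) = 560; x_2 ≥ 5 gives C(14,3) = 364; x_3 ≥ 5 gives C(14,3) = 364; x_4 ≥ 9 gives C(10,3) = 120. Together 1408.
Add back pairs where two caps are both exceeded: 165 + 165 + 35 + 84 + 10 + 10 = 469.
Subtract triples: 20 + 0 + 0 + 0 = 20.
By inclusion–exclusion the count is 969 − 1408 + 469 − 20 = 10.

10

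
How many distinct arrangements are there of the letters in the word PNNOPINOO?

Letter multiplicities in PNNOPINOO: I×1, N×3, O×3, P×2.
So there are 9! / (3!·3!·2!) = 5040 distinguishable arrangements.

5040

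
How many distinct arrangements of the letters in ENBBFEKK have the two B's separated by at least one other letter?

3780

Total arrangements of ENBBFEKK: 8!/(2!·2!·2!) = 5040.
If the two B's are adjacent, glue them into one block, leaving 7 items to arrange: (7)!/(2!·2!) = 1260 ways.
Subtracting, 5040 − 1260 = 3780 arrangements keep the B's apart.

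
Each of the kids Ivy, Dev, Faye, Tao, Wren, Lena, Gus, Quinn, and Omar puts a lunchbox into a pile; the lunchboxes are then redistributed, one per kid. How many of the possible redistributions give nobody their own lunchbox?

Count assignments avoiding every fixed point. For any j of the 9 kids fixed to their own lunchbox, the other 9−j can be arranged in (9−j)! ways.
By inclusion–exclusion this is Σ_{j=0}^{9} (−1)^j C(9,j)·(9−j)!.
Computing: 362880 − 362880 + 181440 − 60480 + 15120 − 3024 + 504 − 72 + 9 − 1 = 133496.

133496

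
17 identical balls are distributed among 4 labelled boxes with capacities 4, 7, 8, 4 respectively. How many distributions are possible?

Without the upper bounds there are C(20,3) = 1140 ways to split 17 among 4 boxes.
Subtract solutions that violate a single cap (substitute x_i' = x_i − (cap_i+1)): x_1 ≥ 5 gives C(15,3) = 455; x_2 ≥ 8 gives C(12,3) = 220; x_3 ≥ 9 gives C(11,3) = 165; x_4 ≥ 5 gives C(15,3) = 455. Together 1295.
Add back pairs where two caps are both exceeded: 35 + 20 + 120 + 1 + 35 + 20 = 231.
By inclusion–exclusion the count is 1140 − 1295 + 231 = 76.

76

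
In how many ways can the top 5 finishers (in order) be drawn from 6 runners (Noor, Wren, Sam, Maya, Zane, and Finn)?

720

There are 6 choices for 1st place, 5 for 2nd, and so on down to 2 for position 5.
That gives 6 × 5 × 4 × 3 × 2 = 720.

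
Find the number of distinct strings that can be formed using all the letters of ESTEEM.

Letter multiplicities in ESTEEM: E×3, M×1, S×1, T×1.
So there are 6! / (3!) = 120 distinguishable arrangements.

120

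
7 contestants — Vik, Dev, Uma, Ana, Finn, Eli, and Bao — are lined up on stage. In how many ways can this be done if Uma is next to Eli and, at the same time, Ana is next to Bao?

480

Treat {Uma,Eli} as one block (2 orders) and {Ana,Bao} as another (2 orders).
That leaves 5 units to arrange: 2 × 2 × 5! = 4 × 120 = 480.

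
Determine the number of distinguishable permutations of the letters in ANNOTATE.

ANNOTATE has 8 letters with A appearing twice, N appearing twice, and T appearing twice.
The number of distinct arrangements is 8!/(2!·2!·2!) = 40320/8 = 5040.

5040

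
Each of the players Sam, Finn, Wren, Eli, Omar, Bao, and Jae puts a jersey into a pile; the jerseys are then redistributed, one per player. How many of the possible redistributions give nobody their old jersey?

1854

Let Aᵢ be the assignments in which player i gets their old jersey. We want the size of the complement of A₁∪…∪A_7.
By inclusion–exclusion this is Σ_{j=0}^{7} (−1)^j C(7,j)·(7−j)!.
Computing: 5040 − 5040 + 2520 − 840 + 210 − 42 + 7 − 1 = 1854.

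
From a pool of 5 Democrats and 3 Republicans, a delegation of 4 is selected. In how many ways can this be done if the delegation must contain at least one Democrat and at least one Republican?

65

Unrestricted: C(8,4) = 70 ways to pick any 4 of the 8.
Selections missing a whole group: no Democrats → C(3,4) = 0; no Republicans → C(5,4) = 5.
Both groups omitted at once is impossible, so 70 − 5 = 65.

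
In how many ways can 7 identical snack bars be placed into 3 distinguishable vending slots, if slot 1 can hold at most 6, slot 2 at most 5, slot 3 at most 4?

26

Without the upper bounds there are C(9,2) = 36 ways to split 7 among 3 vending slots.
Subtract solutions that violate a single cap (substitute x_i' = x_i − (cap_i+1)): x_1 ≥ 7 gives C(2,2) = 1; x_2 ≥ 6 gives C(3,2) = 3; x_3 ≥ 5 gives C(4,2) = 6. Together 10.
No two caps can be exceeded simultaneously, so the pair terms are all 0.
By inclusion–exclusion the count is 36 − 10 + 0 = 26.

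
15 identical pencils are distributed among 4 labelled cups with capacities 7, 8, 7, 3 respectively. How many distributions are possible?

178

By stars and bars, unrestricted non-negative solutions to x_1+…+x_4 = 15 number C(15+3,3) = 816.
Subtract solutions that violate a single cap (substitute x_i' = x_i − (cap_i+1)): x_1 ≥ 8 gives C(10,3) = 120; x_2 ≥ 9 gives C(9,3) = 84; x_3 ≥ 8 gives C(10,3) = 120; x_4 ≥ 4 gives C(14,3) = 364. Together 688.
Add back pairs where two caps are both exceeded: 0 + 0 + 20 + 0 + 10 + 20 = 50.
By inclusion–exclusion the count is 816 − 688 + 50 = 178.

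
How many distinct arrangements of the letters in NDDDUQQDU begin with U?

Fix U in the first position and arrange the remaining 8 letters.
Those 8 letters have D appearing 4 times and Q appearing twice, giving (8)!/(4!·2!) = 840.

840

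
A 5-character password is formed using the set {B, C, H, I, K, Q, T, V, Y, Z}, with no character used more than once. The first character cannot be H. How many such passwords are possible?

The first character has 10−1 = 9 choices (anything except H).
The remaining 4 characters are filled from the other 9 symbols without repetition: 9 × 8 × 7 × 6 = 3024.
Total: 9 × 3024 = 27216.

27216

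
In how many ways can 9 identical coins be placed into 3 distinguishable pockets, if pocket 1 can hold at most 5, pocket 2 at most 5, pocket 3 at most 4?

Without the upper bounds there are C(11,2) = 55 ways to split 9 among 3 pockets.
Subtract solutions that violate a single cap (substitute x_i' = x_i − (cap_i+1)): x_1 ≥ 6 gives C(5,2) = 10; x_2 ≥ 6 gives C(5,2) = 10; x_3 ≥ 5 gives C(6,2) = 15. Together 35.
No two caps can be exceeded simultaneously, so the pair terms are all 0.
By inclusion–exclusion the count is 55 − 35 + 0 = 20.

20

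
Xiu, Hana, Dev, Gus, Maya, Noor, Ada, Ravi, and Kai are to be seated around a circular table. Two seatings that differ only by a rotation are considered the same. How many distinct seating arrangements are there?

Around a circle, 9 distinct people have 9!/9 = (8)! = 40320 rotationally distinct seatings.

40320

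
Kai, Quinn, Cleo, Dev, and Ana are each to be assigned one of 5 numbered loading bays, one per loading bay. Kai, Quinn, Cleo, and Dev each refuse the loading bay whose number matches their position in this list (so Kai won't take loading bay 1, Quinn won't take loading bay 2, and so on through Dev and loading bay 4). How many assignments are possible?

Let Aᵢ (for 1 ≤ i ≤ 4) be the placements that put person i in their forbidden loading bay. Any j of these fix j positions, leaving (5−j)! ways to fill the rest, and there are C(4,j) ways to pick which j.
By inclusion–exclusion, the number of valid placements is Σ_{j=0}^{4} (−1)^j C(4,j)·(5−j)!.
Computing: 120 − 96 + 36 − 8 + 1 = 53.

53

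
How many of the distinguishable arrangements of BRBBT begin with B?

12

Fix B in the first position and arrange the remaining 4 letters.
Those 4 letters have B appearing twice, giving (4)!/(2!) = 12.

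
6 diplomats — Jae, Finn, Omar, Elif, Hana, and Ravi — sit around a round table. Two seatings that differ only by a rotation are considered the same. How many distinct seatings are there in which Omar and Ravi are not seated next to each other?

Without the restriction there are (5)! = 120 seatings.
Seatings with Omar beside Ravi: treat them as a block with 2 internal orders, giving 2 × (4)! = 48.
Subtracting, 120 − 48 = 72.

72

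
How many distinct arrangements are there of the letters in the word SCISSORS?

1680

Letter multiplicities in SCISSORS: C×1, I×1, O×1, R×1, S×4.
The number of distinct arrangements is 8!/(4!) = 40320/24 = 1680.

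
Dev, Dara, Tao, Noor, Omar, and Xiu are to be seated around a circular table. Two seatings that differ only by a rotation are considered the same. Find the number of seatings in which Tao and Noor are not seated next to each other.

72

All circular seatings of 6 people number (5)! = 120.
Those with Tao next to Noor: fuse the pair into one unit and seat 5 units around a circle — 2·(4)! = 48.
Subtracting, 120 − 48 = 72.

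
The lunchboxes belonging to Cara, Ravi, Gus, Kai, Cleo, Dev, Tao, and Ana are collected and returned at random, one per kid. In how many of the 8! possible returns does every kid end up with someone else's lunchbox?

Count assignments avoiding every fixed point. For any j of the 8 kids fixed to their own lunchbox, the other 8−j can be arranged in (8−j)! ways.
By inclusion–exclusion this is Σ_{j=0}^{8} (−1)^j C(8,j)·(8−j)!.
Computing: 40320 − 40320 + 20160 − 6720 + 1680 − 336 + 56 − 8 + 1 = 14833.

14833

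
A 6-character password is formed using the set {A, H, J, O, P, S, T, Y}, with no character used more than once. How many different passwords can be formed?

20160

With no repetition, fill the 6 characters in order: 8 choices, then 7, down to 3.
That product is 8 × 7 × 6 × 5 × 4 × 3 = 20160.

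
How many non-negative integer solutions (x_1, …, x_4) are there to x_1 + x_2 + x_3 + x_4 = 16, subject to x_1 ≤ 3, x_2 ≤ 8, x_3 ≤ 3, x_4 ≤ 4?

By stars and bars, unrestricted non-negative solutions to x_1+…+x_4 = 16 number C(16+3,3) = 969.
Subtract solutions that violate a single cap (substitute x_i' = x_i − (cap_i+1)): x_1 ≥ 4 gives C(15,3) = 455; x_2 ≥ 9 gives C(10,3) = 120; x_3 ≥ 4 gives C(15,3) = 455; x_4 ≥ 5 gives C(14,3) = 364. Together 1394.
Add back pairs where two caps are both exceeded: 20 + 165 + 120 + 20 + 10 + 120 = 455.
Subtract triples: 0 + 0 + 20 + 0 = 20.
By inclusion–exclusion the count is 969 − 1394 + 455 − 20 = 10.

10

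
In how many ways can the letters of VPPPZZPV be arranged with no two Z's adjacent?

315

There are 8!/(4!·2!·2!) = 420 arrangements of VPPPZZPV in total.
Arrangements with the Z's together: treat ZZ as one letter, giving (7)!/(4!·2!) = 105.
Hence 420 − 105 = 315.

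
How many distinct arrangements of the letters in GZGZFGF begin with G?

90

Fix G in the first position and arrange the remaining 6 letters.
Those 6 letters have F appearing twice, G appearing twice, and Z appearing twice, giving (6)!/(2!·2!·2!) = 90.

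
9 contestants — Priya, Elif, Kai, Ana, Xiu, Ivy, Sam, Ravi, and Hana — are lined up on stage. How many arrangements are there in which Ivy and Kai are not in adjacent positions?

There are 9! = 362880 arrangements in all. If Ivy and Kai are adjacent, merging them into one block gives 2·(8)! = 80640 arrangements.
Complementary counting: 362880 − 80640 = 282240.

282240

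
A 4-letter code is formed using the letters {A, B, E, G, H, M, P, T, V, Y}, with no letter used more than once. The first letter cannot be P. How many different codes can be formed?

The first letter has 10−1 = 9 choices (anything except P).
The remaining 3 letters are filled from the other 9 symbols without repetition: 9 × 8 × 7 = 504.
Total: 9 × 504 = 4536.

4536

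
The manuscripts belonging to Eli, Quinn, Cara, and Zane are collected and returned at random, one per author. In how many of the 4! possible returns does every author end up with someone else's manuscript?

9

This is the derangement count D_4: permutations of 4 items with no fixed point.
By inclusion–exclusion this is Σ_{j=0}^{4} (−1)^j C(4,j)·(4−j)!.
Computing: 24 − 24 + 12 − 4 + 1 = 9.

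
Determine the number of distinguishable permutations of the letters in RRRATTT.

140

Letter multiplicities in RRRATTT: A×1, R×3, T×3.
The number of distinct arrangements is 7!/(3!·3!) = 5040/36 = 140.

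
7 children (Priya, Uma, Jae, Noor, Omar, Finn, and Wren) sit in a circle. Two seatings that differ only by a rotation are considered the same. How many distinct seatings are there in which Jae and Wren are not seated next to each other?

480

All circular seatings of 7 people number (6)! = 720.
Those with Jae next to Wren: fuse the pair into one unit and seat 6 units around a circle — 2·(5)! = 240.
Subtracting, 720 − 240 = 480.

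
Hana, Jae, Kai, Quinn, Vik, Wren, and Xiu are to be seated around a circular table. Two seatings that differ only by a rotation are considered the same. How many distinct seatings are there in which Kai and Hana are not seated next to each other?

480

All circular seatings of 7 people number (6)! = 720.
Those with Kai next to Hana: fuse the pair into one unit and seat 6 units around a circle — 2·(5)! = 240.
Subtracting, 720 − 240 = 480.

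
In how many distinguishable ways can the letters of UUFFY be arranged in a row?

30

UUFFY has 5 letters with F appearing twice and U appearing twice.
The number of distinct arrangements is 5!/(2!·2!) = 120/4 = 30.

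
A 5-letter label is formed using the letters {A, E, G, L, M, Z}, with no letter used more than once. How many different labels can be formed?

720

With no repetition, fill the 5 letters in order: 6 choices, then 5, down to 2.
That product is 6 × 5 × 4 × 3 × 2 = 720.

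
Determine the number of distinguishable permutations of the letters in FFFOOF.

FFFOOF has 6 letters with F appearing 4 times and O appearing twice.
Dividing 6! = 720 by 4!·2! = 48 for the repeated letters gives 15.

15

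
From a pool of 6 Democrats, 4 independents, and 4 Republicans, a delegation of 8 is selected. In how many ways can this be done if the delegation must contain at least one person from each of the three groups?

Unrestricted: C(14,8) = 3003 ways to pick any 8 of the 14.
Subtract selections that omit an entire group: no Democrats → C(8,8) = 1; no independents → C(10,8) = 45; no Republicans → C(10,8) = 45.
Add back selections omitting two groups (i.e. drawn from a single group): C(6,8) + C(4,8) + C(4,8) = 0.
By inclusion–exclusion: 3003 − 91 + 0 = 2912.

2912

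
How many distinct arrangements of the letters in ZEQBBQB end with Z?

60

Fix Z in the last position and arrange the remaining 6 letters.
Those 6 letters have B appearing 3 times and Q appearing twice, giving (6)!/(3!·2!) = 60.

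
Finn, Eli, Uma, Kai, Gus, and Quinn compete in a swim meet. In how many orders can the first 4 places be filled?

360

This is an ordered selection of 4 from 6: P(6,4).
That gives 6 × 5 × 4 × 3 = 360.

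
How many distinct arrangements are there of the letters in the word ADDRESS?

ADDRESS has 7 letters with D appearing twice and S appearing twice.
The number of distinct arrangements is 7!/(2!·2!) = 5040/4 = 1260.

1260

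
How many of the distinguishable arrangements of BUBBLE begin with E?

20

Fix E in the first position and arrange the remaining 5 letters.
Those 5 letters have B appearing 3 times, giving (5)!/(3!) = 20.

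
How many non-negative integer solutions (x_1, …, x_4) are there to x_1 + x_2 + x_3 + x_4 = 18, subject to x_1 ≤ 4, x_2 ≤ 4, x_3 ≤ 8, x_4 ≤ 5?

20

By stars and bars, unrestricted non-negative solutions to x_1+…+x_4 = 18 number C(18+3,3) = 1330.
Subtract solutions that violate a single cap (substitute x_i' = x_i − (cap_i+1)): x_1 ≥ 5 gives C(16,3) = 560; x_2 ≥ 5 gives C(16,3) = 560; x_3 ≥ 9 gives C(12,3) = 220; x_4 ≥ 6 gives C(15,3) = 455. Together 1795.
Add back pairs where two caps are both exceeded: 165 + 35 + 120 + 35 + 120 + 20 = 495.
Subtract triples: 0 + 10 + 0 + 0 = 10.
By inclusion–exclusion the count is 1330 − 1795 + 495 − 10 = 20.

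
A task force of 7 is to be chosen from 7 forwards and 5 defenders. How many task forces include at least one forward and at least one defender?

Unrestricted: C(12,7) = 792 ways to pick any 7 of the 12.
Subtract selections that omit an entire group: no forwards → C(5,7) = 0; no defenders → C(7,7) = 1.
Both groups omitted at once is impossible, so 792 − 1 = 791.

791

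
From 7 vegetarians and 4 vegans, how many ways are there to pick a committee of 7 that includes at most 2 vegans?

Split by how many vegans are chosen (0 through 2).
Sum: C(4,0)·C(7,7) + C(4,1)·C(7,6) + C(4,2)·C(7,5) = 1 + 28 + 126 = 155.

155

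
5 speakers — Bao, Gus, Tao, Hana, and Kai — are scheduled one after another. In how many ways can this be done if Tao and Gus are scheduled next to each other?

Glue Tao and Gus into one block (2 internal orders), leaving 4 units to arrange in a row.
That gives 2 × 4! = 2 × 24 = 48.

48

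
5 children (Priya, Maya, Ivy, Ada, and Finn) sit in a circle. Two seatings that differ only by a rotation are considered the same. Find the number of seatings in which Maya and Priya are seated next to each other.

12

Treat {Maya, Priya} as one unit (2 internal orders) and seat the resulting 4 units around the table: (3)! circular arrangements.
So 2 × (3)! = 2 × 6 = 12.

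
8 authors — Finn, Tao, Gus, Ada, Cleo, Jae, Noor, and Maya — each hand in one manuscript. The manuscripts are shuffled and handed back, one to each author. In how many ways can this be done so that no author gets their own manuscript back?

14833

This is the derangement count D_8: permutations of 8 items with no fixed point.
By inclusion–exclusion this is Σ_{j=0}^{8} (−1)^j C(8,j)·(8−j)!.
Computing: 40320 − 40320 + 20160 − 6720 + 1680 − 336 + 56 − 8 + 1 = 14833.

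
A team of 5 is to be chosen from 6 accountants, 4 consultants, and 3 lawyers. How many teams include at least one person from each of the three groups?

Unrestricted: C(13,5) = 1287 ways to pick any 5 of the 13.
Subtract selections that omit an entire group: no accountants → C(7,5) = 21; no consultants → C(9,5) = 126; no lawyers → C(10,5) = 252.
Add back selections omitting two groups (i.e. drawn from a single group): C(6,5) + C(4,5) + C(3,5) = 6.
By inclusion–exclusion: 1287 − 399 + 6 = 894.

894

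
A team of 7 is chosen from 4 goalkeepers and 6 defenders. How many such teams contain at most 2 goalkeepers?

40

Split by how many goalkeepers are chosen (0 through 2).
Sum: C(4,0)·C(6,7) + C(4,1)·C(6,6) + C(4,2)·C(6,5) = 0 + 4 + 36 = 40.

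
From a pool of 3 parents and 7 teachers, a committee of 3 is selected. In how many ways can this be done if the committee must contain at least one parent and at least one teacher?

Unrestricted: C(10,3) = 120 ways to pick any 3 of the 10.
Selections missing a whole group: no parents → C(7,3) = 35; no teachers → C(3,3) = 1.
Both groups omitted at once is impossible, so 120 − 36 = 84.

84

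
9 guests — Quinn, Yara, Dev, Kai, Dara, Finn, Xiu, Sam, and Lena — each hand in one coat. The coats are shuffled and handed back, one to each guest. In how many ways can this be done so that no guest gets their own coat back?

This is the derangement count D_9: permutations of 9 items with no fixed point.
By inclusion–exclusion this is Σ_{j=0}^{9} (−1)^j C(9,j)·(9−j)!.
Computing: 362880 − 362880 + 181440 − 60480 + 15120 − 3024 + 504 − 72 + 9 − 1 = 133496.

133496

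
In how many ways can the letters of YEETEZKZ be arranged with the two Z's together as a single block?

Treat the 2 copies of Z as a single block. The multiset to arrange is then {ZZ, E, E, E, K, T, Y}, 7 items in all.
That gives (7)!/(3!) = 840 arrangements.

840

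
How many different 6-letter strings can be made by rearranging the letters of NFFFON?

60

Letter multiplicities in NFFFON: F×3, N×2, O×1.
Dividing 6! = 720 by 3!·2! = 12 for the repeated letters gives 60.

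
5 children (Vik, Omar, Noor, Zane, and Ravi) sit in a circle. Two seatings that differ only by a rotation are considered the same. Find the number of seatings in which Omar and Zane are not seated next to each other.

All circular seatings of 5 people number (4)! = 24.
Those with Omar next to Zane: fuse the pair into one unit and seat 4 units around a circle — 2·(3)! = 12.
Subtracting, 24 − 12 = 12.

12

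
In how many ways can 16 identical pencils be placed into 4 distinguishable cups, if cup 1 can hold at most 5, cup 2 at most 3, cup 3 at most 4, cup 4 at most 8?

By stars and bars, unrestricted non-negative solutions to x_1+…+x_4 = 16 number C(16+3,3) = 969.
Subtract solutions that violate a single cap (substitute x_i' = x_i − (cap_i+1)): x_1 ≥ 6 gives C(13,3) = 286; x_2 ≥ 4 gives C(15,3) = 455; x_3 ≥ 5 gives C(14,3) = 364; x_4 ≥ 9 gives C(10,3) = 120. Together 1225.
Add back pairs where two caps are both exceeded: 84 + 56 + 4 + 120 + 20 + 10 = 294.
Subtract triples: 4 + 0 + 0 + 0 = 4.
By inclusion–exclusion the count is 969 − 1225 + 294 − 4 = 34.

34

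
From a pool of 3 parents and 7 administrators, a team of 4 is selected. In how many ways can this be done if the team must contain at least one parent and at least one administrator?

Unrestricted: C(10,4) = 210 ways to pick any 4 of the 10.
Subtract selections that omit an entire group: no parents → C(7,4) = 35; no administrators → C(3,4) = 0.
Both groups omitted at once is impossible, so 210 − 35 = 175.

175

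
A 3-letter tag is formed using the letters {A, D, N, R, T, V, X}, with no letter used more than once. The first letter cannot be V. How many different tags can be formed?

The first letter has 7−1 = 6 choices (anything except V).
The remaining 2 letters are filled from the other 6 symbols without repetition: 6 × 5 = 30.
Total: 6 × 30 = 180.

180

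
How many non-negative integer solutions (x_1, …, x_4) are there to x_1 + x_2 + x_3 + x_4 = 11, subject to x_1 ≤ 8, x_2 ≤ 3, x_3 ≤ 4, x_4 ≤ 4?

Without the upper bounds there are C(14,3) = 364 ways to split 11 among 4 variables.
Subtract solutions that violate a single cap (substitute x_i' = x_i − (cap_i+1)): x_1 ≥ 9 gives C(5,3) = 10; x_2 ≥ 4 gives C(10,3) = 120; x_3 ≥ 5 gives C(9,3) = 84; x_4 ≥ 5 gives C(9,3) = 84. Together 298.
Add back pairs where two caps are both exceeded: 0 + 0 + 0 + 10 + 10 + 4 = 24.
By inclusion–exclusion the count is 364 − 298 + 24 = 90.

90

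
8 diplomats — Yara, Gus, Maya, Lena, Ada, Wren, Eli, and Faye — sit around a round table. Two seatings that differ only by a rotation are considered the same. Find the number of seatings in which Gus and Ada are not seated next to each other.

3600

All circular seatings of 8 people number (7)! = 5040.
Those with Gus next to Ada: fuse the pair into one unit and seat 7 units around a circle — 2·(6)! = 1440.
Subtracting, 5040 − 1440 = 3600.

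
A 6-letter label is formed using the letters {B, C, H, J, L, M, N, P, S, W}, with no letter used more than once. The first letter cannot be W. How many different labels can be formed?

The first letter has 10−1 = 9 choices (anything except W).
The remaining 5 letters are filled from the other 9 symbols without repetition: 9 × 8 × 7 × 6 × 5 = 15120.
Total: 9 × 15120 = 136080.

136080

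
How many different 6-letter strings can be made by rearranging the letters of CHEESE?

The 6 letters of CHEESE have repeats: E appearing 3 times.
Dividing 6! = 720 by 3! = 6 for the repeated letters gives 120.

120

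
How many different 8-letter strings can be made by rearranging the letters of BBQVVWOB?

BBQVVWOB has 8 letters with B appearing 3 times and V appearing twice.
The number of distinct arrangements is 8!/(3!·2!) = 40320/12 = 3360.

3360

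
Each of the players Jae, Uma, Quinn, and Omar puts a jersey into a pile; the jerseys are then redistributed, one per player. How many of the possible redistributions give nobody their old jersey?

Let Aᵢ be the assignments in which player i gets their old jersey. We want the size of the complement of A₁∪…∪A_4.
By inclusion–exclusion this is Σ_{j=0}^{4} (−1)^j C(4,j)·(4−j)!.
Computing: 24 − 24 + 12 − 4 + 1 = 9.

9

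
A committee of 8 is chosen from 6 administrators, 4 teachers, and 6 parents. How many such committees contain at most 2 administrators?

Split by how many administrators are chosen (0 through 2).
Sum: C(6,0)·C(10,8) + C(6,1)·C(10,7) + C(6,2)·C(10,6) = 45 + 720 + 3150 = 3915.

3915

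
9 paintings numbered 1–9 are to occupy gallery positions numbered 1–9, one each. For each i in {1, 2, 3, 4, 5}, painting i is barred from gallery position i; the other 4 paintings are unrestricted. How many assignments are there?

Let Aᵢ (for 1 ≤ i ≤ 5) be the placements that put painting i in its forbidden gallery position. Any j of these fix j positions, leaving (9−j)! ways to fill the rest, and there are C(5,j) ways to pick which j.
By inclusion–exclusion, the number of valid placements is Σ_{j=0}^{5} (−1)^j C(5,j)·(9−j)!.
Computing: 362880 − 201600 + 50400 − 7200 + 600 − 24 = 205056.

205056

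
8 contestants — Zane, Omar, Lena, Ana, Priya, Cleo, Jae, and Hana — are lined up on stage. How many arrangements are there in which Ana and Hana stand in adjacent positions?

10080

Place the 6 others and the Ana-Hana pair as 7 objects in a line; the pair has 2 internal arrangements.
So the count is 2·(7)! = 10080.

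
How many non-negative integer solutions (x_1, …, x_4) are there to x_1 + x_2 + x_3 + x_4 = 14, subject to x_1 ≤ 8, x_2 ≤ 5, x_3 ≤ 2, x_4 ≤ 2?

Without the upper bounds there are C(17,3) = 680 ways to split 14 among 4 variables.
Subtract solutions that violate a single cap (substitute x_i' = x_i − (cap_i+1)): x_1 ≥ 9 gives C(8,3) = 56; x_2 ≥ 6 gives C(11,3) = 165; x_3 ≥ 3 gives C(14,3) = 364; x_4 ≥ 3 gives C(14,3) = 364. Together 949.
Add back pairs where two caps are both exceeded: 0 + 10 + 10 + 56 + 56 + 165 = 297.
Subtract triples: 0 + 0 + 0 + 10 = 10.
By inclusion–exclusion the count is 680 − 949 + 297 − 10 = 18.

18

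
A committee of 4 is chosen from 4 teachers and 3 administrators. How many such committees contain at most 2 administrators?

31

Split by how many administrators are chosen (0 through 2).
Sum: C(3,0)·C(4,4) + C(3,1)·C(4,3) + C(3,2)·C(4,2) = 1 + 12 + 18 = 31.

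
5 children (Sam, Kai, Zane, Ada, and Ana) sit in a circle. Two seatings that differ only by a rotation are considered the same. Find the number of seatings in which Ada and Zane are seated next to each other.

Treat {Ada, Zane} as one unit (2 internal orders) and seat the resulting 4 units around the table: (3)! circular arrangements.
So 2 × (3)! = 2 × 6 = 12.

12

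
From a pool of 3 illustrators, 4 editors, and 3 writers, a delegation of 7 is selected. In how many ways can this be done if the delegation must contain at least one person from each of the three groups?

118

Unrestricted: C(10,7) = 120 ways to pick any 7 of the 10.
Selections missing a whole group: no illustrators → C(7,7) = 1; no editors → C(6,7) = 0; no writers → C(7,7) = 1.
Add back selections omitting two groups (i.e. drawn from a single group): C(3,7) + C(4,7) + C(3,7) = 0.
By inclusion–exclusion: 120 − 2 + 0 = 118.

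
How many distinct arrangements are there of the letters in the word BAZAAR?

BAZAAR has 6 letters with A appearing 3 times.
Dividing 6! = 720 by 3! = 6 for the repeated letters gives 120.

120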